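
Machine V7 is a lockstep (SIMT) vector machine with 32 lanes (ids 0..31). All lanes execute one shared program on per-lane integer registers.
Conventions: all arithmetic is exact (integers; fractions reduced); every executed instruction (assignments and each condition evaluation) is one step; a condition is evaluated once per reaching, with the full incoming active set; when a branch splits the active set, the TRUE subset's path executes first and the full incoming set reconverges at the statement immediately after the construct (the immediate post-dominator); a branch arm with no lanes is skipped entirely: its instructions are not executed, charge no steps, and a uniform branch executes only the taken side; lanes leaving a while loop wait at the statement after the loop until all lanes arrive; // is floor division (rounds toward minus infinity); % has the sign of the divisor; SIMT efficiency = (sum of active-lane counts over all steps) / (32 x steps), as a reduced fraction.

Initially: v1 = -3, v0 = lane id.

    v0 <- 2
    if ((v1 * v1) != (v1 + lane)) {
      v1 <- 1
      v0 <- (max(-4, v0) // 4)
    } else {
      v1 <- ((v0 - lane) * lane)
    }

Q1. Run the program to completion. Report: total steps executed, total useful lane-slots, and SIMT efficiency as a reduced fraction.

Answer: 5 steps, 127 useful, 127/160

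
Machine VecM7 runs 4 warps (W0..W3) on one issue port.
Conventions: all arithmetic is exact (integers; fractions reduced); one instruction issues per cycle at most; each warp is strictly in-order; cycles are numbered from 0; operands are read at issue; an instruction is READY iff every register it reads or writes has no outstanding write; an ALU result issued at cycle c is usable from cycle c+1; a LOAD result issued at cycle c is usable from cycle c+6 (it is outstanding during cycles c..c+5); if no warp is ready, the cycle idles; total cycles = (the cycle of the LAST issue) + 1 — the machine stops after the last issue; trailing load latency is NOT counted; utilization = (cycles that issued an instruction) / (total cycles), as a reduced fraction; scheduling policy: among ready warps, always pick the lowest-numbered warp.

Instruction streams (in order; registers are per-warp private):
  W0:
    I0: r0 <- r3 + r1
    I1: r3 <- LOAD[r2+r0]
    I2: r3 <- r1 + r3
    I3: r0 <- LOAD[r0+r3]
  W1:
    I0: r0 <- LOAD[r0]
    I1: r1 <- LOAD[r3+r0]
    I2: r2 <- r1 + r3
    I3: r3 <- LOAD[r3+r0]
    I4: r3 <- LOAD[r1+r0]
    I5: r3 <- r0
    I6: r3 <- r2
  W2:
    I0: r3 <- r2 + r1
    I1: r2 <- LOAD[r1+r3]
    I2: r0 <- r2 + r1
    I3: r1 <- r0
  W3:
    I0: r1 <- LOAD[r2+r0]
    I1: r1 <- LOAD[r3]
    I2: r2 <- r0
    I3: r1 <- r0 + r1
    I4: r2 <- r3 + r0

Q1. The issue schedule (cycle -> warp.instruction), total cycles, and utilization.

cycle 0: W0.I0
cycle 1: W0.I1
cycle 2: W1.I0
cycle 3: W2.I0
cycle 4: W2.I1
cycle 5: W3.I0
cycle 6: idle
cycle 7: W0.I2
cycle 8: W0.I3
cycle 9: W1.I1
cycle 10: W2.I2
cycle 11: W2.I3
cycle 12: W3.I1
cycle 13: W3.I2
cycle 14: idle
cycle 15: W1.I2
cycle 16: W1.I3
cycle 17: idle
cycle 18: W3.I3
cycle 19: W3.I4
cycle 20: idle
cycle 21: idle
cycle 22: W1.I4
cycle 23: idle
cycle 24: idle
cycle 25: idle
cycle 26: idle
cycle 27: idle
cycle 28: W1.I5
cycle 29: W1.I6

Answer: 30 cycles, utilization 2/3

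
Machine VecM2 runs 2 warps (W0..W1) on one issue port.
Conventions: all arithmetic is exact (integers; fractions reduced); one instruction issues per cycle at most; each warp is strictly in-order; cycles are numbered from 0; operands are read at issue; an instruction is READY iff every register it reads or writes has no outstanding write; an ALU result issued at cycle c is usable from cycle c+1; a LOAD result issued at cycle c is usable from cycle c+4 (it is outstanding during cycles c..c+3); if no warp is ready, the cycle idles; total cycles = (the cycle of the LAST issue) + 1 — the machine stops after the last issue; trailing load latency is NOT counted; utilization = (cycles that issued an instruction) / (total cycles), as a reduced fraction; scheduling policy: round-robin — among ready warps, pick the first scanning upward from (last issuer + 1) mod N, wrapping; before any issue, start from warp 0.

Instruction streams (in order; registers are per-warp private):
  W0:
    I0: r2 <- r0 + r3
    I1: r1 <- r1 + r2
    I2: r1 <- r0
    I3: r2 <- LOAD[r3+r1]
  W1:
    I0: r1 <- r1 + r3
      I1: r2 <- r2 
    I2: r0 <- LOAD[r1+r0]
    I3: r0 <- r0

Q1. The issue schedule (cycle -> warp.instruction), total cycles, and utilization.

cycle 0: W0.I0
cycle 1: W1.I0
cycle 2: W0.I1
cycle 3: W1.I1
cycle 4: W0.I2
cycle 5: W1.I2
cycle 6: W0.I3
cycle 7: idle
cycle 8: idle
cycle 9: W1.I3

Answer: 10 cycles, utilization 4/5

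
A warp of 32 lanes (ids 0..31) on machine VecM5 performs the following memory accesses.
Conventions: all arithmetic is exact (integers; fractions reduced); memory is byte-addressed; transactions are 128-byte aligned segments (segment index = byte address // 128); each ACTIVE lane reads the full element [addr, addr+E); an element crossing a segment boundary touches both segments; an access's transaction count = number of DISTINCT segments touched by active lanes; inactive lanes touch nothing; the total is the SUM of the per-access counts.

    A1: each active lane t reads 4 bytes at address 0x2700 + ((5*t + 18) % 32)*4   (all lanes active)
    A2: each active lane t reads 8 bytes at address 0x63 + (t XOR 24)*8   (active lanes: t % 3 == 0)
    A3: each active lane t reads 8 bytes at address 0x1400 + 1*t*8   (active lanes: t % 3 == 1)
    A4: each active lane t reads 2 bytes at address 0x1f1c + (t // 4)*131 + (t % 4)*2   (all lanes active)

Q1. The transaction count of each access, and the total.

A1: 1 transaction
A2: 3 transactions
A3: 2 transactions
A4: 8 transactions

Answer: 1,3,2,8; total 14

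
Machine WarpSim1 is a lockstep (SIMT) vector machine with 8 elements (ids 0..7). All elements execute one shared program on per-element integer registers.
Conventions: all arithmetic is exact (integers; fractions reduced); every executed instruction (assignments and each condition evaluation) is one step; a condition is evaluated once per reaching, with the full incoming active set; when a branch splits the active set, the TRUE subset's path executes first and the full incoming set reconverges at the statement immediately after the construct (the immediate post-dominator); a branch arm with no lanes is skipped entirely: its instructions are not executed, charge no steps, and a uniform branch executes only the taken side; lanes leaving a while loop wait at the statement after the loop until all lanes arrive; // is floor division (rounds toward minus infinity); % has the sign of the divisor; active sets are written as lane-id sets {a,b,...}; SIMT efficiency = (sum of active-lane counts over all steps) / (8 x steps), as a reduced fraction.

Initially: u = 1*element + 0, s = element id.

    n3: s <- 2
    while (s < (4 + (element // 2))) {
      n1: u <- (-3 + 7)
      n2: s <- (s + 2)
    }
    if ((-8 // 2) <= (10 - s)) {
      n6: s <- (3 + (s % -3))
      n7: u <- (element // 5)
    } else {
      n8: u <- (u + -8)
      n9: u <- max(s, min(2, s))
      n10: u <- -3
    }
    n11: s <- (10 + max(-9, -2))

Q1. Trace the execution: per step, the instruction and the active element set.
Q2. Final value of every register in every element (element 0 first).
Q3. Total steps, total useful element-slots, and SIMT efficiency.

step 0: s <- 2                       {0,1,2,3,4,5,6,7}
step 1: eval (s < (4 + (element // 2))) {0,1,2,3,4,5,6,7}
step 2: u <- (-3 + 7)                {0,1,2,3,4,5,6,7}
step 3: s <- (s + 2)                 {0,1,2,3,4,5,6,7}
step 4: eval (s < (4 + (element // 2))) {0,1,2,3,4,5,6,7}
step 5: u <- (-3 + 7)                {2,3,4,5,6,7}
step 6: s <- (s + 2)                 {2,3,4,5,6,7}
step 7: eval (s < (4 + (element // 2))) {2,3,4,5,6,7}
step 8: u <- (-3 + 7)                {6,7}
step 9: s <- (s + 2)                 {6,7}
step 10: eval (s < (4 + (element // 2))) {6,7}
step 11: eval ((-8 // 2) <= (10 - s)) {0,1,2,3,4,5,6,7}
step 12: s <- (3 + (s % -3))          {0,1,2,3,4,5,6,7}
step 13: u <- (element // 5)          {0,1,2,3,4,5,6,7}
step 14: s <- (10 + max(-9, -2))      {0,1,2,3,4,5,6,7}

Answer: 15 steps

u: 0,0,0,0,0,1,1,1
s: 8,8,8,8,8,8,8,8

steps = 15; useful = 96; efficiency = 96/120 = 4/5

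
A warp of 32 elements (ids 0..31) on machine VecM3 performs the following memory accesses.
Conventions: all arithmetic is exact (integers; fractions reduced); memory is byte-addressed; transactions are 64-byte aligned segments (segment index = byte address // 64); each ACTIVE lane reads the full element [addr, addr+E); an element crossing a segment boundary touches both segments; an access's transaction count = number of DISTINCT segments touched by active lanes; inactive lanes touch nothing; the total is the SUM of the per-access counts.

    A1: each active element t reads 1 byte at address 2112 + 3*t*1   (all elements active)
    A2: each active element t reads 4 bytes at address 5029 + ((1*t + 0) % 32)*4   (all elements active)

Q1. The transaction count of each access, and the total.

A1: 2 transactions
A2: 3 transactions

Answer: 2,3; total 5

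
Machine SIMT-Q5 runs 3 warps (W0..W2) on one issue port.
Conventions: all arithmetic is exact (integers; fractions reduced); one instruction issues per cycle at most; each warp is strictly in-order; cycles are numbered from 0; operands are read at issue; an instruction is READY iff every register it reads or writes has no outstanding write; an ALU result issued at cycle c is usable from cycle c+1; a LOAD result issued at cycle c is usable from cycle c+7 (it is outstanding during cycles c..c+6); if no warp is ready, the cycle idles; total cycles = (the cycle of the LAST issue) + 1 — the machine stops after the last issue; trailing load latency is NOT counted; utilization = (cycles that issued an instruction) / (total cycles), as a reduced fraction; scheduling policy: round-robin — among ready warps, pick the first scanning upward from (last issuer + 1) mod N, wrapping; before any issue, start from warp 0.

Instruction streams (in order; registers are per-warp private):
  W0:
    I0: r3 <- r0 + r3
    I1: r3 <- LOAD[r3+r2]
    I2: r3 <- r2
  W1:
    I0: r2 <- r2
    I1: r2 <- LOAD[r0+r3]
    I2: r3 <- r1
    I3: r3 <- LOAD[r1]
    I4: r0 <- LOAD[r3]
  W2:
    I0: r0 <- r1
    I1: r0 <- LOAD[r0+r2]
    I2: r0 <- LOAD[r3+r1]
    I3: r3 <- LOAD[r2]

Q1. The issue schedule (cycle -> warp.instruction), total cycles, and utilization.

cycle 0: W0.I0
cycle 1: W1.I0
cycle 2: W2.I0
cycle 3: W0.I1
cycle 4: W1.I1
cycle 5: W2.I1
cycle 6: W1.I2
cycle 7: W1.I3
cycle 8: idle
cycle 9: idle
cycle 10: W0.I2
cycle 11: idle
cycle 12: W2.I2
cycle 13: W2.I3
cycle 14: W1.I4

Answer: 15 cycles, utilization 4/5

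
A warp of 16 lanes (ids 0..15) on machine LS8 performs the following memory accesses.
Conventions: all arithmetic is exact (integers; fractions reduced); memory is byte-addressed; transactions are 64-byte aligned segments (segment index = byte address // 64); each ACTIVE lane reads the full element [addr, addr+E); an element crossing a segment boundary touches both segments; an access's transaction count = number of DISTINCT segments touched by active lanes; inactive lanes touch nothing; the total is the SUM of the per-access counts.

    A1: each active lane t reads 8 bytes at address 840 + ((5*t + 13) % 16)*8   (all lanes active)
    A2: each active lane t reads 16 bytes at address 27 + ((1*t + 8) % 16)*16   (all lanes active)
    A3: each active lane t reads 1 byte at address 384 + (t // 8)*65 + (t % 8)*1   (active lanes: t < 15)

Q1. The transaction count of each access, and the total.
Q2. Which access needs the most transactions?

A1: 3 transactions
A2: 5 transactions
A3: 2 transactions

Answer: 3,5,2; total 10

Answer: A2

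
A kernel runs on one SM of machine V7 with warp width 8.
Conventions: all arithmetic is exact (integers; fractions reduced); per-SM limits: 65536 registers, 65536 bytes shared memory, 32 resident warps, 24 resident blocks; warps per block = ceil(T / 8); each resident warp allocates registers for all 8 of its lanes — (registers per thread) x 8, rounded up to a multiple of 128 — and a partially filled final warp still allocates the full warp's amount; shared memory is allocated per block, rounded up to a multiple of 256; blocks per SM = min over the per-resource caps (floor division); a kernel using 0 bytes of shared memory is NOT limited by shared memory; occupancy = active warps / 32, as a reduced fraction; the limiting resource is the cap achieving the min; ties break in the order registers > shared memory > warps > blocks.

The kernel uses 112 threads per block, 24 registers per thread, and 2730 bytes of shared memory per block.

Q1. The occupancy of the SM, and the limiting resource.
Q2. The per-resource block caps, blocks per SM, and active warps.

Answer: occupancy 7/8, limited by warps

registers: 18 blocks
shared memory: 23 blocks
warps: 2 blocks
blocks: 24 blocks

Answer: 2 blocks, 28 active warps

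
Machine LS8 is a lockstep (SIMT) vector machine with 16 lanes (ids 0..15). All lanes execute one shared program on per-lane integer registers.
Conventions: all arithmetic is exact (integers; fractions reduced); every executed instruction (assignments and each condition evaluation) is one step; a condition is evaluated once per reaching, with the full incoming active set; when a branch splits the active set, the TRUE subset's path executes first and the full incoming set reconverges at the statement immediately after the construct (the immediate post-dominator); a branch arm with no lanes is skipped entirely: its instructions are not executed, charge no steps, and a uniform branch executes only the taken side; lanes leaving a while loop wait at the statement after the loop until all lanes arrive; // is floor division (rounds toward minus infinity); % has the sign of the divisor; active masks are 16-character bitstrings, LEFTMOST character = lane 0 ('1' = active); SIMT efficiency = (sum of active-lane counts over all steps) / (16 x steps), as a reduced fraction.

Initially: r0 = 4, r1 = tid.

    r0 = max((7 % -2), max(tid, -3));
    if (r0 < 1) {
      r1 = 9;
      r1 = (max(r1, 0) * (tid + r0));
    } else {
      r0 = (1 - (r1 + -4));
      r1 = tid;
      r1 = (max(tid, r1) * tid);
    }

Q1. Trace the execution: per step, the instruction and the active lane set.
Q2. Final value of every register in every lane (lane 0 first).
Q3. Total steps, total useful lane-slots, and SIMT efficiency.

step 0: r0 <- max((7 % -2), max(tid, -3)) 1111111111111111
step 1: eval (r0 < 1)                1111111111111111
step 2: r1 <- 9                      1000000000000000
step 3: r1 <- (max(r1, 0) * (tid + r0)) 1000000000000000
step 4: r0 <- (1 - (r1 + -4))        0111111111111111
step 5: r1 <- tid                    0111111111111111
step 6: r1 <- (max(tid, r1) * tid)   0111111111111111

Answer: 7 steps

r0: 0,4,3,2,1,0,-1,-2,-3,-4,-5,-6,-7,-8,-9,-10
r1: 0,1,4,9,16,25,36,49,64,81,100,121,144,169,196,225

steps = 7; useful = 79; efficiency = 79/112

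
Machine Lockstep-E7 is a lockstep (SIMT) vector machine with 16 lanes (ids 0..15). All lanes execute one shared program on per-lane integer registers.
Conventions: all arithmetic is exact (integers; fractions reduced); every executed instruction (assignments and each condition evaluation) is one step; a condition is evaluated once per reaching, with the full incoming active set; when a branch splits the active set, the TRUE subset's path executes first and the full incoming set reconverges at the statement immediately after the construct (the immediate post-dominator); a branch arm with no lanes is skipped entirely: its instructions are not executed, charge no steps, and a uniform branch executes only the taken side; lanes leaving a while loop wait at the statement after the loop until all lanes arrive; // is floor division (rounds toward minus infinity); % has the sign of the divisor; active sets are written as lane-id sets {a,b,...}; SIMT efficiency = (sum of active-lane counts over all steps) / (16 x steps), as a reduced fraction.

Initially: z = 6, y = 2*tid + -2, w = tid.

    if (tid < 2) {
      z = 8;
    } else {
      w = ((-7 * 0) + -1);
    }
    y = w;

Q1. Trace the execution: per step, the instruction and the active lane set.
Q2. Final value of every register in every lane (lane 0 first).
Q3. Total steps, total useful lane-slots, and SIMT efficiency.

step 0: eval (tid < 2)               {0,1,2,3,4,5,6,7,8,9,10,11,12,13,14,15}
step 1: z <- 8                       {0,1}
step 2: w <- ((-7 * 0) + -1)         {2,3,4,5,6,7,8,9,10,11,12,13,14,15}
step 3: y <- w                       {0,1,2,3,4,5,6,7,8,9,10,11,12,13,14,15}

Answer: 4 steps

z: 8,8,6,6,6,6,6,6,6,6,6,6,6,6,6,6
y: 0,1,-1,-1,-1,-1,-1,-1,-1,-1,-1,-1,-1,-1,-1,-1
w: 0,1,-1,-1,-1,-1,-1,-1,-1,-1,-1,-1,-1,-1,-1,-1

steps = 4; useful = 48; efficiency = 48/64 = 3/4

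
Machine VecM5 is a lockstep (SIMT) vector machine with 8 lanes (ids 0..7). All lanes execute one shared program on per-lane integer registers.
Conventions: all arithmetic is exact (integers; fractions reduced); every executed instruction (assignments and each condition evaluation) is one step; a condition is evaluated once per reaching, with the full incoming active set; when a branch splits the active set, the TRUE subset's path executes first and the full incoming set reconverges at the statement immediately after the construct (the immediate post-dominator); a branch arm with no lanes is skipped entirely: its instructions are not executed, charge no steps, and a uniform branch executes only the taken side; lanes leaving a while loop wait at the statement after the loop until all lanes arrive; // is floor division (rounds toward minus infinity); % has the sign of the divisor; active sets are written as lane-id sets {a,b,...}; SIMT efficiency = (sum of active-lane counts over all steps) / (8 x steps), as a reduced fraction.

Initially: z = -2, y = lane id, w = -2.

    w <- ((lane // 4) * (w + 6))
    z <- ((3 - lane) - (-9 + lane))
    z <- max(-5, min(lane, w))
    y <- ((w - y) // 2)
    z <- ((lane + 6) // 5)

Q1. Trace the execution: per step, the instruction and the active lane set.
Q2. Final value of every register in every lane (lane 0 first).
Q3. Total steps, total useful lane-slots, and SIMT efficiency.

step 0: w <- ((lane // 4) * (w + 6)) {0,1,2,3,4,5,6,7}
step 1: z <- ((3 - lane) - (-9 + lane)) {0,1,2,3,4,5,6,7}
step 2: z <- max(-5, min(lane, w))   {0,1,2,3,4,5,6,7}
step 3: y <- ((w - y) // 2)          {0,1,2,3,4,5,6,7}
step 4: z <- ((lane + 6) // 5)       {0,1,2,3,4,5,6,7}

Answer: 5 steps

z: 1,1,1,1,2,2,2,2
y: 0,-1,-1,-2,0,-1,-1,-2
w: 0,0,0,0,4,4,4,4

steps = 5; useful = 40; efficiency = 40/40 = 1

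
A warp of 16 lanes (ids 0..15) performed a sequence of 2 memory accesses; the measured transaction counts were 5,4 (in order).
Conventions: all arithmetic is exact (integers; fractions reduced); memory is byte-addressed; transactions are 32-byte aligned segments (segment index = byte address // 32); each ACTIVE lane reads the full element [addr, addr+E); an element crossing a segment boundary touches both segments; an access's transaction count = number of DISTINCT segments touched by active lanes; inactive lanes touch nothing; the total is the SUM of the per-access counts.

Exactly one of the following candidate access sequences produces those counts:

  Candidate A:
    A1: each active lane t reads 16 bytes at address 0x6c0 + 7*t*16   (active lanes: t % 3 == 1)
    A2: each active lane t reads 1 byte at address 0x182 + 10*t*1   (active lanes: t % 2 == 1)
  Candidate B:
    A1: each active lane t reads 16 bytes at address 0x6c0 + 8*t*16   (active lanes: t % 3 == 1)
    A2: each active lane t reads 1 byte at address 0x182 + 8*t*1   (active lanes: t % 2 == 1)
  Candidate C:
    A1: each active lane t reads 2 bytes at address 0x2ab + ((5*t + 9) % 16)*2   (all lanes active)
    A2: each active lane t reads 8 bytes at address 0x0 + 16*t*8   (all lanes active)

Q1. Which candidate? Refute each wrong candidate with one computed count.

A: A2 gives 5 transactions, not 4
C: A1 gives 2 transactions, not 5
B: all counts match (5,4)

Answer: B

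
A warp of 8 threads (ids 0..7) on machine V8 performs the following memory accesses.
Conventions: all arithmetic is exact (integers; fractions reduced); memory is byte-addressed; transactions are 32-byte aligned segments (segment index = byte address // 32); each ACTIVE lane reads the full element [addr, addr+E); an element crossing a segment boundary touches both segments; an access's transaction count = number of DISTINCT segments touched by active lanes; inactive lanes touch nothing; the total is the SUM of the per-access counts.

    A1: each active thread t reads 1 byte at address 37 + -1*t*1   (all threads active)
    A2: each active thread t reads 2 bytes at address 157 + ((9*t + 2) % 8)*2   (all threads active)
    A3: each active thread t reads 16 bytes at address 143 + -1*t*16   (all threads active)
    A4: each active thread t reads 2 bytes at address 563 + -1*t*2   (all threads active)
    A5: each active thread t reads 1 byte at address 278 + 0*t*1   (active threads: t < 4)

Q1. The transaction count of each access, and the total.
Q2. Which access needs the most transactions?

A1: 2 transactions
A2: 2 transactions
A3: 5 transactions
A4: 1 transaction
A5: 1 transaction

Answer: 2,2,5,1,1; total 11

Answer: A3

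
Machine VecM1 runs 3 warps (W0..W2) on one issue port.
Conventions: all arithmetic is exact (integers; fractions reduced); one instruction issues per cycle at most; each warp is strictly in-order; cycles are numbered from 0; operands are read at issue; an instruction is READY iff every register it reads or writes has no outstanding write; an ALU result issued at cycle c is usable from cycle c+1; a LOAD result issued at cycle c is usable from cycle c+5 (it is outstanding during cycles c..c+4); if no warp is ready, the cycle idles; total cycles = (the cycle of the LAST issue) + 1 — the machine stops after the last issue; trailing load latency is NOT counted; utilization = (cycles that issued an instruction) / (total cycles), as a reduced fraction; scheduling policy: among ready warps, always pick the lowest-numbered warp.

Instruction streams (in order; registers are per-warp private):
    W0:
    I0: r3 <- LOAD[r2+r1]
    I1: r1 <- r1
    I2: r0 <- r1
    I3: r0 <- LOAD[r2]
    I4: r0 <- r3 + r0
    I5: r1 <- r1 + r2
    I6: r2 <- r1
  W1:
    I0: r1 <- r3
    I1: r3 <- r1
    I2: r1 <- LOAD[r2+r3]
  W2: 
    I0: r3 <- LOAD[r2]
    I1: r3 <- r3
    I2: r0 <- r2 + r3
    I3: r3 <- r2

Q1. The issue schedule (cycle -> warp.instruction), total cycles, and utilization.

cycle 0: W0.I0
cycle 1: W0.I1
cycle 2: W0.I2
cycle 3: W0.I3
cycle 4: W1.I0
cycle 5: W1.I1
cycle 6: W1.I2
cycle 7: W2.I0
cycle 8: W0.I4
cycle 9: W0.I5
cycle 10: W0.I6
cycle 11: idle
cycle 12: W2.I1
cycle 13: W2.I2
cycle 14: W2.I3

Answer: 15 cycles, utilization 14/15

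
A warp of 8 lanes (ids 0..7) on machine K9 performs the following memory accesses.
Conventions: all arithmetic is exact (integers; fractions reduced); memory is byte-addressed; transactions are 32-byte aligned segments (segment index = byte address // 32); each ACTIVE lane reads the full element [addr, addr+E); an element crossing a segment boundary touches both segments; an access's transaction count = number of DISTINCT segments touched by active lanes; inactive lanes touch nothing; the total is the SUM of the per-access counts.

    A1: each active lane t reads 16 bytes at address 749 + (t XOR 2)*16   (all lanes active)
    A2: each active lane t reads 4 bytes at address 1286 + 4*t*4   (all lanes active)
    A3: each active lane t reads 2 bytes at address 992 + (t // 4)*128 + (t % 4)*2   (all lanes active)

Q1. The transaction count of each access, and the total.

A1: 5 transactions
A2: 4 transactions
A3: 2 transactions

Answer: 5,4,2; total 11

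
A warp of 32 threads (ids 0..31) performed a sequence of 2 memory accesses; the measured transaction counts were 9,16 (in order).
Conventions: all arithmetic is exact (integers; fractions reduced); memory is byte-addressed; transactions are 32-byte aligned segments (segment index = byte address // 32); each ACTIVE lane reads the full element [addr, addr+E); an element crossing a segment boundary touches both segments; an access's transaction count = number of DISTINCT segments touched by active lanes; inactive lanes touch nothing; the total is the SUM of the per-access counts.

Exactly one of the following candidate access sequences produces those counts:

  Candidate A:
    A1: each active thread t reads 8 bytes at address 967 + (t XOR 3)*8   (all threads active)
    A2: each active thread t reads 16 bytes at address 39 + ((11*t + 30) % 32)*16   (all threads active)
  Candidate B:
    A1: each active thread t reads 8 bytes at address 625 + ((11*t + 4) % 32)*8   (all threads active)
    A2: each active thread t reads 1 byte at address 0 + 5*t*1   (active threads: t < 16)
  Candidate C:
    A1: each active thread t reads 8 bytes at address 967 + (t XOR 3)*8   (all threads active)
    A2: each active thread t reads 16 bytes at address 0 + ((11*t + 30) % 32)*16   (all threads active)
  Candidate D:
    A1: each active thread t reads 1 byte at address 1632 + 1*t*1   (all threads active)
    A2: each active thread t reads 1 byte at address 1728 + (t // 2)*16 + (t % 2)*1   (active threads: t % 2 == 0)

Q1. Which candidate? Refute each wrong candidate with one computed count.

A: A2 gives 17 transactions, not 16
B: A2 gives 3 transactions, not 16
D: A1 gives 1 transaction, not 9
C: all counts match (9,16)

Answer: C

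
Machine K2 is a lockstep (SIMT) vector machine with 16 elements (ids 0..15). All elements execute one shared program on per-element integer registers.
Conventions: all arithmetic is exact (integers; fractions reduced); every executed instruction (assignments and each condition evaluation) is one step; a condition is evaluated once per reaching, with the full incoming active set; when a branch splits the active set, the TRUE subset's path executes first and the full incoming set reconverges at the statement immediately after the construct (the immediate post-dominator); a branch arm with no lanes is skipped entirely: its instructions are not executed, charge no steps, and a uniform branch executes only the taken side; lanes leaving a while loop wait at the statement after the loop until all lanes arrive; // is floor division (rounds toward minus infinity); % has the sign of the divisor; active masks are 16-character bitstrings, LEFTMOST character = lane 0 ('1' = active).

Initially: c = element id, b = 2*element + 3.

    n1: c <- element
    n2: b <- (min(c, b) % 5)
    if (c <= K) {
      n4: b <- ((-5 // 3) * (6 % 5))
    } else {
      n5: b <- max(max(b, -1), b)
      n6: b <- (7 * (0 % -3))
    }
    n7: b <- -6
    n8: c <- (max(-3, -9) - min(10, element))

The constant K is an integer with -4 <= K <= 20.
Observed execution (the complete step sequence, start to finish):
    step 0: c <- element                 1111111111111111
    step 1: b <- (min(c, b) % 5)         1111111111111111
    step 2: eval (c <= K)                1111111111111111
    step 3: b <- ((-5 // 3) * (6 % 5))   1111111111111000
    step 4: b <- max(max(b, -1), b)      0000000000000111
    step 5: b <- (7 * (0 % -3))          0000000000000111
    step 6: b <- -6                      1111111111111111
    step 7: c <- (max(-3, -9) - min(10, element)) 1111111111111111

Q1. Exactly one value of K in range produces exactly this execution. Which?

Answer: K = 12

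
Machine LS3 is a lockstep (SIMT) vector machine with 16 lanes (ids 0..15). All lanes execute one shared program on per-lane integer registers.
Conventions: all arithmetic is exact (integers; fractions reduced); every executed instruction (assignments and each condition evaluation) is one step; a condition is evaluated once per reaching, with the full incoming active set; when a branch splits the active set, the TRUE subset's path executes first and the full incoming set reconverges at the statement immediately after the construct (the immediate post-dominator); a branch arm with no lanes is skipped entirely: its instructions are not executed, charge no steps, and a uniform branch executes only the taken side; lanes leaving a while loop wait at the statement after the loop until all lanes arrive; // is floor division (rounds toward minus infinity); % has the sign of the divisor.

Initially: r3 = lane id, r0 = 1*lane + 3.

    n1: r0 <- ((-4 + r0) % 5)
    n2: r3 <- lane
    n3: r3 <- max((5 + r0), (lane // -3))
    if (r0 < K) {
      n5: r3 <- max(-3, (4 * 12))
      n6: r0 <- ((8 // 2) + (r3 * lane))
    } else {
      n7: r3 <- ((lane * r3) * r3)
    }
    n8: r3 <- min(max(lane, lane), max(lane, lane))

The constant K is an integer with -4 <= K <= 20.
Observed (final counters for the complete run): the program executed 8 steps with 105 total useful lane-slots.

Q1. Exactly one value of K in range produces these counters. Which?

Answer: K = 3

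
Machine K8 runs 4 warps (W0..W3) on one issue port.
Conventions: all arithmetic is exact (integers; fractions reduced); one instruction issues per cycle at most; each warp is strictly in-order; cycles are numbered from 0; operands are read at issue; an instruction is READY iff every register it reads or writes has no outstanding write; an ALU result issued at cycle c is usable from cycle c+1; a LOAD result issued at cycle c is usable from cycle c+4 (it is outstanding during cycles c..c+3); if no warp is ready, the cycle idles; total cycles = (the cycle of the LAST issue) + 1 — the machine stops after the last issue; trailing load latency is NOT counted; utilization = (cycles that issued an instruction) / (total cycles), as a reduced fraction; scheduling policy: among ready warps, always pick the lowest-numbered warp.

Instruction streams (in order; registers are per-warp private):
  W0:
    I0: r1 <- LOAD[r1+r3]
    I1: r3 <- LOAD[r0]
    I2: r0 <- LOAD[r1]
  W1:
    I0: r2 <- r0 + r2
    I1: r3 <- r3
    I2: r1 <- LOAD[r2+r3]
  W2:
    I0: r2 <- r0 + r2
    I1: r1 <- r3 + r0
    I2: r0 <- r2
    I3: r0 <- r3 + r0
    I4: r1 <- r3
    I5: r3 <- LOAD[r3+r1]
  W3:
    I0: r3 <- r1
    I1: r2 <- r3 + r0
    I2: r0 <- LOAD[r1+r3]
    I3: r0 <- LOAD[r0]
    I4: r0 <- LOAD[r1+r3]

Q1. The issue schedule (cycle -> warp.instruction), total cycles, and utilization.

cycle 0: W0.I0
cycle 1: W0.I1
cycle 2: W1.I0
cycle 3: W1.I1
cycle 4: W0.I2
cycle 5: W1.I2
cycle 6: W2.I0
cycle 7: W2.I1
cycle 8: W2.I2
cycle 9: W2.I3
cycle 10: W2.I4
cycle 11: W2.I5
cycle 12: W3.I0
cycle 13: W3.I1
cycle 14: W3.I2
cycle 15: idle
cycle 16: idle
cycle 17: idle
cycle 18: W3.I3
cycle 19: idle
cycle 20: idle
cycle 21: idle
cycle 22: W3.I4

Answer: 23 cycles, utilization 17/23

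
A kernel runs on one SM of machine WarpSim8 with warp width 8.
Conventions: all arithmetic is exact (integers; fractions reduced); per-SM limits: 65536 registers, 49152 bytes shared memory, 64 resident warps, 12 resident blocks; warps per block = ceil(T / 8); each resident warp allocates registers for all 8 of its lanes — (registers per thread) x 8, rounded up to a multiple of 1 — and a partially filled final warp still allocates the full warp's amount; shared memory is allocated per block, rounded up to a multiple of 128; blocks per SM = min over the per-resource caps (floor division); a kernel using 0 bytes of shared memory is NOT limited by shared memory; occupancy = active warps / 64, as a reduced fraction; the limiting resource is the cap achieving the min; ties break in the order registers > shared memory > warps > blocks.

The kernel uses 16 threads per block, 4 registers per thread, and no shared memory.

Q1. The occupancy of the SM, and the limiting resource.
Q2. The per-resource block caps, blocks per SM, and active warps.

Answer: occupancy 3/8, limited by blocks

registers: 1024 blocks
shared memory: no limit (kernel uses none)
warps: 32 blocks
blocks: 12 blocks

Answer: 12 blocks, 24 active warps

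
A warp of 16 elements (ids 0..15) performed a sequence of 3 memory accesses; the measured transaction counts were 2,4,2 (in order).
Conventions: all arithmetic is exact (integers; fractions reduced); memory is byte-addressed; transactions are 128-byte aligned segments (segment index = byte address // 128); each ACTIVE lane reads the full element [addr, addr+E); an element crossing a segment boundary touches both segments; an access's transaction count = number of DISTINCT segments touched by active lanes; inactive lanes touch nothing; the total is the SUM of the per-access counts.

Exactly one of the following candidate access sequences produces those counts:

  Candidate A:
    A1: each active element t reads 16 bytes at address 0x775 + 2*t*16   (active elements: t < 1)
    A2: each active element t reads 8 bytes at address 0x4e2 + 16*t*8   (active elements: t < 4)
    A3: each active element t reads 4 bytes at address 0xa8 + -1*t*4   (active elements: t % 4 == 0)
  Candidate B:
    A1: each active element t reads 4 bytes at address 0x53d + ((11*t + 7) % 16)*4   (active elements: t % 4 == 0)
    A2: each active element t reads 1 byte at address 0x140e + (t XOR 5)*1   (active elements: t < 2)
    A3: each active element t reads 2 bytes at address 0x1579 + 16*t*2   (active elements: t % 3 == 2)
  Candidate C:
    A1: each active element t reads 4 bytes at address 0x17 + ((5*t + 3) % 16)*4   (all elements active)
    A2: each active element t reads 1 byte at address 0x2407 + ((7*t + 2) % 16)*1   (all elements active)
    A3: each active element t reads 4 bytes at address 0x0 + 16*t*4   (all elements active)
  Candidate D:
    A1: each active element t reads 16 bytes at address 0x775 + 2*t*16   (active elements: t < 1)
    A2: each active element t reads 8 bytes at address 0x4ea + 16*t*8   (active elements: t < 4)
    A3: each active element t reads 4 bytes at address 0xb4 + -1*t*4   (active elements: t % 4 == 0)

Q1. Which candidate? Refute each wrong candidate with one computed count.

B: A1 gives 1 transaction, not 2
C: A1 gives 1 transaction, not 2
D: A3 gives 1 transaction, not 2
A: all counts match (2,4,2)

Answer: A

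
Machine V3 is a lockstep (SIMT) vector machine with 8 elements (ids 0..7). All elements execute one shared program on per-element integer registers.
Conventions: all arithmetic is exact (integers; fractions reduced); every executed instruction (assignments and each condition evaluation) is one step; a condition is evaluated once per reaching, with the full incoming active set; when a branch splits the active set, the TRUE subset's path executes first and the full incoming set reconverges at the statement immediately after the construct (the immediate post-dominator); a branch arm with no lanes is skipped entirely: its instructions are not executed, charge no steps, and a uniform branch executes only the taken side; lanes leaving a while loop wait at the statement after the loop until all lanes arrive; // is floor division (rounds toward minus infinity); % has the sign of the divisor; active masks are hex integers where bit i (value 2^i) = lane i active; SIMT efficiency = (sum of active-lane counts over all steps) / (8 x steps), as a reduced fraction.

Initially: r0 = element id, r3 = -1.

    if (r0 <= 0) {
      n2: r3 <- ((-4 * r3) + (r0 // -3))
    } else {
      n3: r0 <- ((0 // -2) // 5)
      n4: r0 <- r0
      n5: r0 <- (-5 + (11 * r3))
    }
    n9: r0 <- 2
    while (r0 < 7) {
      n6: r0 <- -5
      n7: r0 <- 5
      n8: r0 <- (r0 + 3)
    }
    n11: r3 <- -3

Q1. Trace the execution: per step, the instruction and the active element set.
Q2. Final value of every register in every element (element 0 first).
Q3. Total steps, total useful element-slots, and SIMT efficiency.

step 0: eval (r0 <= 0)               0xff
step 1: r3 <- ((-4 * r3) + (r0 // -3)) 0x01
step 2: r0 <- ((0 // -2) // 5)       0xfe
step 3: r0 <- r0                     0xfe
step 4: r0 <- (-5 + (11 * r3))       0xfe
step 5: r0 <- 2                      0xff
step 6: eval (r0 < 7)                0xff
step 7: r0 <- -5                     0xff
step 8: r0 <- 5                      0xff
step 9: r0 <- (r0 + 3)               0xff
step 10: eval (r0 < 7)                0xff
step 11: r3 <- -3                     0xff

Answer: 12 steps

r0: 8,8,8,8,8,8,8,8
r3: -3,-3,-3,-3,-3,-3,-3,-3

steps = 12; useful = 86; efficiency = 86/96 = 43/48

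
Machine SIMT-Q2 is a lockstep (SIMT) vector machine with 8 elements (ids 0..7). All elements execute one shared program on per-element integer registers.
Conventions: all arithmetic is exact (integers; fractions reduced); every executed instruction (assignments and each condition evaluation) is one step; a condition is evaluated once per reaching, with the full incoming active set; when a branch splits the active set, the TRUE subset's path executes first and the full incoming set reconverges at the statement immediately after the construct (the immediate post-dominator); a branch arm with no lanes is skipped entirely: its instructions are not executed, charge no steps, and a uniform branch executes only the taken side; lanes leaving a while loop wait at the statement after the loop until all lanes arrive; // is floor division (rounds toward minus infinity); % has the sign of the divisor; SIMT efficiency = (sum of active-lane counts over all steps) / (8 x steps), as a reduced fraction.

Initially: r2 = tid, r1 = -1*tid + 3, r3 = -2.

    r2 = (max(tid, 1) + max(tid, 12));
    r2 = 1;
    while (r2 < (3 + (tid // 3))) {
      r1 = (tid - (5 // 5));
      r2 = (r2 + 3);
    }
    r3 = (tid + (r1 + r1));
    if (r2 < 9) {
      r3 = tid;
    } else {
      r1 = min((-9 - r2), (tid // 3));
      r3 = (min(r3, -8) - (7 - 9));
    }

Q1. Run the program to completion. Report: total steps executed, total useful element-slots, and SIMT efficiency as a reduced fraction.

Answer: 12 steps, 78 useful, 13/16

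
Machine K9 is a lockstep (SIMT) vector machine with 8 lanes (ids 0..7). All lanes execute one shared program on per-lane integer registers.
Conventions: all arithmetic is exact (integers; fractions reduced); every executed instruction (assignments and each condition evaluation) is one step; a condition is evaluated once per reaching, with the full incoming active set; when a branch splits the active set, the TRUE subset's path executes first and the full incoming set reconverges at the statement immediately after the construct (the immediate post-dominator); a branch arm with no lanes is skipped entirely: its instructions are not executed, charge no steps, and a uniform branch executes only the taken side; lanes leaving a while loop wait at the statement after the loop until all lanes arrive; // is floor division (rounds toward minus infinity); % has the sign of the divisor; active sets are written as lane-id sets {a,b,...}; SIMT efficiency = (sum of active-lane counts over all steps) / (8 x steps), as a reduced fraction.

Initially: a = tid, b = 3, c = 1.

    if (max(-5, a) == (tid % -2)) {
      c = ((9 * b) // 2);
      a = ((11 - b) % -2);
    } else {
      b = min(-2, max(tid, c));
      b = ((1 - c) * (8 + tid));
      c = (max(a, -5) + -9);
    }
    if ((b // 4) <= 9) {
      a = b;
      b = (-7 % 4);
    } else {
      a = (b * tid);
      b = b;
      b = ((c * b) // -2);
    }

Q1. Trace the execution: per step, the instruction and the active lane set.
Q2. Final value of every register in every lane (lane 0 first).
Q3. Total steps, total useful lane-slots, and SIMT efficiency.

step 0: eval (max(-5, a) == (tid % -2)) {0,1,2,3,4,5,6,7}
step 1: c <- ((9 * b) // 2)          {0}
step 2: a <- ((11 - b) % -2)         {0}
step 3: b <- min(-2, max(tid, c))    {1,2,3,4,5,6,7}
step 4: b <- ((1 - c) * (8 + tid))   {1,2,3,4,5,6,7}
step 5: c <- (max(a, -5) + -9)       {1,2,3,4,5,6,7}
step 6: eval ((b // 4) <= 9)         {0,1,2,3,4,5,6,7}
step 7: a <- b                       {0,1,2,3,4,5,6,7}
step 8: b <- (-7 % 4)                {0,1,2,3,4,5,6,7}

Answer: 9 steps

a: 3,0,0,0,0,0,0,0
b: 1,1,1,1,1,1,1,1
c: 13,-8,-7,-6,-5,-4,-3,-2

steps = 9; useful = 55; efficiency = 55/72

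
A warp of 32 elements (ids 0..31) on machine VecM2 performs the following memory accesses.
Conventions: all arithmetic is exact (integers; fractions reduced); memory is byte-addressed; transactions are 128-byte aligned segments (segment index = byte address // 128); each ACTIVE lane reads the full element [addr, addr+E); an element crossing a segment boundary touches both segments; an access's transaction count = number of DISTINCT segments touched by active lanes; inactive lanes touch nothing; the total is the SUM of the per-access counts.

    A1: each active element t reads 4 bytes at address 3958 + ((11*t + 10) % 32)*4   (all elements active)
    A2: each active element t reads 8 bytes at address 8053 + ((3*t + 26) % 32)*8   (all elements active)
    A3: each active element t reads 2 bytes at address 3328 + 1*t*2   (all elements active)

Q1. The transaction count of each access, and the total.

A1: 2 transactions
A2: 3 transactions
A3: 1 transaction

Answer: 2,3,1; total 6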